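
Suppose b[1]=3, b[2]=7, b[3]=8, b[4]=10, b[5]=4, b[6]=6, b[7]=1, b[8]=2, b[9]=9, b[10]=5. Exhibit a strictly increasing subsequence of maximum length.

Patience tails give the LIS length; then backtrack through the dp parents:
3 → extends → [3]
7 → extends → [3, 7]
8 → extends → [3, 7, 8]
10 → extends → [3, 7, 8, 10]
4 → replaces 7 → [3, 4, 8, 10]
6 → replaces 8 → [3, 4, 6, 10]
1 → replaces 3 → [1, 4, 6, 10]
2 → replaces 4 → [1, 2, 6, 10]
9 → replaces 10 → [1, 2, 6, 9]
5 → replaces 6 → [1, 2, 5, 9]
Length 4; one witness is 3, 7, 8, 10.

3, 7, 8, 10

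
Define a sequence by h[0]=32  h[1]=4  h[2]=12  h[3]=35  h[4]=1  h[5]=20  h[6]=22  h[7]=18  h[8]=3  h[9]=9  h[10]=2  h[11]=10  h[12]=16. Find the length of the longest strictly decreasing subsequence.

5

Negate each value so 'decreasing' becomes 'increasing', then run patience tails on the negated sequence:
-32 → extends → [-32]
-4 → extends → [-32, -4]
-12 → replaces -4 → [-32, -12]
-35 → replaces -32 → [-35, -12]
-1 → extends → [-35, -12, -1]
-20 → replaces -12 → [-35, -20, -1]
-22 → replaces -20 → [-35, -22, -1]
-18 → replaces -1 → [-35, -22, -18]
-3 → extends → [-35, -22, -18, -3]
-9 → replaces -3 → [-35, -22, -18, -9]
-2 → extends → [-35, -22, -18, -9, -2]
-10 → replaces -9 → [-35, -22, -18, -10, -2]
-16 → replaces -10 → [-35, -22, -18, -16, -2]
Five tails, so the longest strictly decreasing subsequence of the original has length 5.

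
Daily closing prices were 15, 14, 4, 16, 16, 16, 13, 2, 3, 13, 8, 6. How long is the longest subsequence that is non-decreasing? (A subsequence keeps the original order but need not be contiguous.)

Track the smallest tail for each achievable length (allowing ties):
15 → extends → [15]
14 → replaces 15 → [14]
4 → replaces 14 → [4]
16 → extends → [4, 16]
16 → extends → [4, 16, 16]
16 → extends → [4, 16, 16, 16]
13 → replaces 16 → [4, 13, 16, 16]
2 → replaces 4 → [2, 13, 16, 16]
3 → replaces 13 → [2, 3, 16, 16]
13 → replaces 16 → [2, 3, 13, 16]
8 → replaces 13 → [2, 3, 8, 16]
6 → replaces 8 → [2, 3, 6, 16]
Four tails, so the longest non-decreasing subsequence has length 4 (e.g. 15, 16, 16, 16).

4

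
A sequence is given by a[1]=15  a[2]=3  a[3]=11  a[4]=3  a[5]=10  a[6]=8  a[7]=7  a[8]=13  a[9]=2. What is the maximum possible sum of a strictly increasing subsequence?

27

Let S[i] be the best sum of a strictly increasing subsequence ending at i:
i:      1  2  3  4  5  6  7  8  9
a[i]:  15  3 11  3 10  8  7 13  2
S:     15  3 14  3 13 11 10 27  2
Maximum is 27 (e.g. 3 + 11 + 13).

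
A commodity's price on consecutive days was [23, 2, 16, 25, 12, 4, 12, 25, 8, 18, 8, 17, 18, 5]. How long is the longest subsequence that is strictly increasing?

5

Let dp[i] be the length of the longest such subsequence ending at index i:
i:      1  2  3  4  5  6  7  8  9 10 11 12 13 14
a[i]:  23  2 16 25 12  4 12 25  8 18  8 17 18  5
dp:     1  1  2  3  2  2  3  4  3  4  3  4  5  3
Maximum dp value is 5.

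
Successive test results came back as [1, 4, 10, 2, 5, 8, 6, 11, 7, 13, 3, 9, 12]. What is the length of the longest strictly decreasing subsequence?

4

Negate each value so 'decreasing' becomes 'increasing', then run patience tails on the negated sequence:
-1 → extends → [-1]
-4 → replaces -1 → [-4]
-10 → replaces -4 → [-10]
-2 → extends → [-10, -2]
-5 → replaces -2 → [-10, -5]
-8 → replaces -5 → [-10, -8]
-6 → extends → [-10, -8, -6]
-11 → replaces -10 → [-11, -8, -6]
-7 → replaces -6 → [-11, -8, -7]
-13 → replaces -11 → [-13, -8, -7]
-3 → extends → [-13, -8, -7, -3]
-9 → replaces -8 → [-13, -9, -7, -3]
-12 → replaces -9 → [-13, -12, -7, -3]
Four tails, so the longest strictly decreasing subsequence of the original has length 4.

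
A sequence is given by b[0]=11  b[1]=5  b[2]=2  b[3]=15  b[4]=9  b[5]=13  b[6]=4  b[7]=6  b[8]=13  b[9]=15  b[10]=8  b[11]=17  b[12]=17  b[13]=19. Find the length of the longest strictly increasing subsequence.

7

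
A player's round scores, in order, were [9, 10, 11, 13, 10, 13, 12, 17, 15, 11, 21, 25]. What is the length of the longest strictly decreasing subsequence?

3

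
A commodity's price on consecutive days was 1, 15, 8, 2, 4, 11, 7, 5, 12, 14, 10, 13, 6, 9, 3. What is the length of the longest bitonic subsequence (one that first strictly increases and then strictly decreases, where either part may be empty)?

9

inc[i] = longest strictly increasing subsequence ending at i; dec[i] = longest strictly decreasing subsequence starting at i:
i:      1  2  3  4  5  6  7  8  9 10 11 12 13 14 15
a[i]:   1 15  8  2  4 11  7  5 12 14 10 13  6  9  3
inc:    1  2  2  2  3  4  4  4  5  6  5  6  5  6  3
dec:    1  5  4  1  2  4  3  2  4  4  3  3  2  2  1
Best peak at i=10 (value 14): inc=6, dec=4, length 6+4−1 = 9.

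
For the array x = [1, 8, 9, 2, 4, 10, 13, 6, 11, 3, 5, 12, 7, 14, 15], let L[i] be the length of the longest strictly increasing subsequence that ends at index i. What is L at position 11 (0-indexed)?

dp[i] = 1 + max{dp[j] : j<i, x[j]<x[i]} (or 1 if no such j):
i:      0  1  2  3  4  5  6  7  8  9 10 11 12 13 14
x[i]:   1  8  9  2  4 10 13  6 11  3  5 12  7 14 15
dp:     1  2  3  2  3  4  5  4  5  3  4  6  5  7  8
At index 11 the value is 6.

6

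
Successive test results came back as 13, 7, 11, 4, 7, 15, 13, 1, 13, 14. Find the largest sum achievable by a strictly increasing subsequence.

45

Let S[i] be the best sum of a strictly increasing subsequence ending at i:
i:      1  2  3  4  5  6  7  8  9 10
a[i]:  13  7 11  4  7 15 13  1 13 14
S:     13  7 18  4 11 33 31  1 31 45
Maximum is 45 (e.g. 7 + 11 + 13 + 14).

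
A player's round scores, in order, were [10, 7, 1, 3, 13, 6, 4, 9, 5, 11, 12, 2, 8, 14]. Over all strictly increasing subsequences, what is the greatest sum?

56

Let S[i] be the best sum of a strictly increasing subsequence ending at i:
i:      1  2  3  4  5  6  7  8  9 10 11 12 13 14
a[i]:  10  7  1  3 13  6  4  9  5 11 12  2  8 14
S:     10  7  1  4 23 10  8 19 13 30 42  3 21 56
Maximum is 56 (e.g. 1 + 3 + 6 + 9 + 11 + 12 + 14).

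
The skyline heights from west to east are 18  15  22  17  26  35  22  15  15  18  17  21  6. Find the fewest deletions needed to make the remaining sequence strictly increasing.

9

Fewest deletions = n − (longest strictly increasing subsequence).
Patience tails:
18 → extends → [18]
15 → replaces 18 → [15]
22 → extends → [15, 22]
17 → replaces 22 → [15, 17]
26 → extends → [15, 17, 26]
35 → extends → [15, 17, 26, 35]
22 → replaces 26 → [15, 17, 22, 35]
15 → already a tail → [15, 17, 22, 35]
15 → already a tail → [15, 17, 22, 35]
18 → replaces 22 → [15, 17, 18, 35]
17 → already a tail → [15, 17, 18, 35]
21 → replaces 35 → [15, 17, 18, 21]
6 → replaces 15 → [6, 17, 18, 21]
Longest strictly increasing subsequence has length 4, so deletions = 13 − 4 = 9.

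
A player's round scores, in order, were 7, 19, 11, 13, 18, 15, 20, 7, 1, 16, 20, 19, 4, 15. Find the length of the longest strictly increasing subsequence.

6

Track the smallest tail for each achievable length (strict):
7 → extends → [7]
19 → extends → [7, 19]
11 → replaces 19 → [7, 11]
13 → extends → [7, 11, 13]
18 → extends → [7, 11, 13, 18]
15 → replaces 18 → [7, 11, 13, 15]
20 → extends → [7, 11, 13, 15, 20]
7 → already a tail → [7, 11, 13, 15, 20]
1 → replaces 7 → [1, 11, 13, 15, 20]
16 → replaces 20 → [1, 11, 13, 15, 16]
20 → extends → [1, 11, 13, 15, 16, 20]
19 → replaces 20 → [1, 11, 13, 15, 16, 19]
4 → replaces 11 → [1, 4, 13, 15, 16, 19]
15 → already a tail → [1, 4, 13, 15, 16, 19]
Six tails, so the longest strictly increasing subsequence has length 6 (e.g. 7, 11, 13, 15, 16, 20).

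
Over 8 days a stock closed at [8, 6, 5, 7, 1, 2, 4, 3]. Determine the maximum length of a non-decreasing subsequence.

Let dp[i] be the length of the longest such subsequence ending at index i:
i:     1 2 3 4 5 6 7 8
a[i]:  8 6 5 7 1 2 4 3
dp:    1 1 1 2 1 2 3 3
Maximum dp value is 3.

3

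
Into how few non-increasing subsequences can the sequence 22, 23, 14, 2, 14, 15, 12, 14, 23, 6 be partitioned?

4

Place each on the leftmost legal pile:
22 → new pile 1 (tops now [22])
23 → new pile 2 (tops now [22, 23])
14 → pile 1 (tops now [14, 23])
2 → pile 1 (tops now [2, 23])
14 → pile 2 (tops now [2, 14])
15 → new pile 3 (tops now [2, 14, 15])
12 → pile 2 (tops now [2, 12, 15])
14 → pile 3 (tops now [2, 12, 14])
23 → new pile 4 (tops now [2, 12, 14, 23])
6 → pile 2 (tops now [2, 6, 14, 23])
Four piles.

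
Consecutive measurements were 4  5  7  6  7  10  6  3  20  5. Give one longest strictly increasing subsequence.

Patience tails give the LIS length; then backtrack through the dp parents:
4 → extends → [4]
5 → extends → [4, 5]
7 → extends → [4, 5, 7]
6 → replaces 7 → [4, 5, 6]
7 → extends → [4, 5, 6, 7]
10 → extends → [4, 5, 6, 7, 10]
6 → already a tail → [4, 5, 6, 7, 10]
3 → replaces 4 → [3, 5, 6, 7, 10]
20 → extends → [3, 5, 6, 7, 10, 20]
5 → already a tail → [3, 5, 6, 7, 10, 20]
Length 6; one witness is 4, 5, 6, 7, 10, 20.

4, 5, 6, 7, 10, 20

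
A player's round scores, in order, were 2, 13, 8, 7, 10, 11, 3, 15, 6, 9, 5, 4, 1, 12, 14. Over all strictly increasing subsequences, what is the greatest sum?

Let S[i] be the best sum of a strictly increasing subsequence ending at i:
i:      1  2  3  4  5  6  7  8  9 10 11 12 13 14 15
a[i]:   2 13  8  7 10 11  3 15  6  9  5  4  1 12 14
S:      2 15 10  9 20 31  5 46 11 20 10  9  1 43 57
Maximum is 57 (e.g. 2 + 8 + 10 + 11 + 12 + 14).

57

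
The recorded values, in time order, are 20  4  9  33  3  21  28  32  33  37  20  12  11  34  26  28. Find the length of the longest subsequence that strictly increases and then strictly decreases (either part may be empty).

10

inc[i] = longest strictly increasing subsequence ending at i; dec[i] = longest strictly decreasing subsequence starting at i:
i:      1  2  3  4  5  6  7  8  9 10 11 12 13 14 15 16
a[i]:  20  4  9 33  3 21 28 32 33 37 20 12 11 34 26 28
inc:    1  1  2  3  1  3  4  5  6  7  3  3  3  7  4  5
dec:    3  2  2  5  1  4  4  4  4  4  3  2  1  2  1  1
Best peak at i=10 (value 37): inc=7, dec=4, length 7+4−1 = 10.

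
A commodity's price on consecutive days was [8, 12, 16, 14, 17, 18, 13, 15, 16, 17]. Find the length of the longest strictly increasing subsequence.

6

Let dp[i] be the length of the longest such subsequence ending at index i:
i:      1  2  3  4  5  6  7  8  9 10
a[i]:   8 12 16 14 17 18 13 15 16 17
dp:     1  2  3  3  4  5  3  4  5  6
Maximum dp value is 6.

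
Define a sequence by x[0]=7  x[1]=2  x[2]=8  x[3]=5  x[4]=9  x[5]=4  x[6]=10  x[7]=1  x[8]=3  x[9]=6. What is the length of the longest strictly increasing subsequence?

4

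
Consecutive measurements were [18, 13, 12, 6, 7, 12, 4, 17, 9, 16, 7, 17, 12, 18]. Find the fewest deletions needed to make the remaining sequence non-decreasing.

8

Fewest deletions = n − (longest non-decreasing subsequence).
i:      1  2  3  4  5  6  7  8  9 10 11 12 13 14
a[i]:  18 13 12  6  7 12  4 17  9 16  7 17 12 18
dp:     1  1  1  1  2  3  1  4  3  4  3  5  4  6
max dp = 6, so deletions = 14 − 6 = 8.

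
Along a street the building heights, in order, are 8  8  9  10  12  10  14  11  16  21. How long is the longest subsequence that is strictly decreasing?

Negate each value so 'decreasing' becomes 'increasing', then run patience tails on the negated sequence:
-8 → extends → [-8]
-8 → already a tail → [-8]
-9 → replaces -8 → [-9]
-10 → replaces -9 → [-10]
-12 → replaces -10 → [-12]
-10 → extends → [-12, -10]
-14 → replaces -12 → [-14, -10]
-11 → replaces -10 → [-14, -11]
-16 → replaces -14 → [-16, -11]
-21 → replaces -16 → [-21, -11]
Two tails, so the longest strictly decreasing subsequence of the original has length 2.

2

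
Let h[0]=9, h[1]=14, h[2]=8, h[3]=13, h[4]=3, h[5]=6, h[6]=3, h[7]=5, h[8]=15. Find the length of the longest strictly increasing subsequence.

3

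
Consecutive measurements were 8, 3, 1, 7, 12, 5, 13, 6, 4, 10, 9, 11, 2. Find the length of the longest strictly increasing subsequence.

Track the smallest tail for each achievable length (strict):
8 → extends → [8]
3 → replaces 8 → [3]
1 → replaces 3 → [1]
7 → extends → [1, 7]
12 → extends → [1, 7, 12]
5 → replaces 7 → [1, 5, 12]
13 → extends → [1, 5, 12, 13]
6 → replaces 12 → [1, 5, 6, 13]
4 → replaces 5 → [1, 4, 6, 13]
10 → replaces 13 → [1, 4, 6, 10]
9 → replaces 10 → [1, 4, 6, 9]
11 → extends → [1, 4, 6, 9, 11]
2 → replaces 4 → [1, 2, 6, 9, 11]
Five tails, so the longest strictly increasing subsequence has length 5 (e.g. 3, 5, 6, 10, 11).

5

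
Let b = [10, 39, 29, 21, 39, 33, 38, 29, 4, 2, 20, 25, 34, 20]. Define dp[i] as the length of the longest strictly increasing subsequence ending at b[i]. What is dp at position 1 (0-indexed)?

2

dp[i] = 1 + max{dp[j] : j<i, b[j]<b[i]} (or 1 if no such j):
i:      0  1  2  3  4  5  6  7  8  9 10 11 12 13
b[i]:  10 39 29 21 39 33 38 29  4  2 20 25 34 20
dp:     1  2  2  2  3  3  4  3  1  1  2  3  4  2
At index 1 the value is 2.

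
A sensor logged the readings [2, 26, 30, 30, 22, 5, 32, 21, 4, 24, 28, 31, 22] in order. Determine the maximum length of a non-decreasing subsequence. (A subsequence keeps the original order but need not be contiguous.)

6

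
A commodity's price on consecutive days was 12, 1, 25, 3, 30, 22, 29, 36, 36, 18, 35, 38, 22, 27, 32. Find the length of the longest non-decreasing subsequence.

Let dp[i] be the length of the longest such subsequence ending at index i:
i:      1  2  3  4  5  6  7  8  9 10 11 12 13 14 15
a[i]:  12  1 25  3 30 22 29 36 36 18 35 38 22 27 32
dp:     1  1  2  2  3  3  4  5  6  3  5  7  4  5  6
Maximum dp value is 7.

7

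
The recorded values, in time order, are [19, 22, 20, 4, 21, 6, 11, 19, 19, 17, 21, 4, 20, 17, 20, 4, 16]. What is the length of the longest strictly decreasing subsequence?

5

Let dp[i] be the longest strictly decreasing subsequence ending at i:
i:      1  2  3  4  5  6  7  8  9 10 11 12 13 14 15 16 17
a[i]:  19 22 20  4 21  6 11 19 19 17 21  4 20 17 20  4 16
dp:     1  1  2  3  2  3  3  3  3  4  2  5  3  4  3  5  5
Maximum is 5.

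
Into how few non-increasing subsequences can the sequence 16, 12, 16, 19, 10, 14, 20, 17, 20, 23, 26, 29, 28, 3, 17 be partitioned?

7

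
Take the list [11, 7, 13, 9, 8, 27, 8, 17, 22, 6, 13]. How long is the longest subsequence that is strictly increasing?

4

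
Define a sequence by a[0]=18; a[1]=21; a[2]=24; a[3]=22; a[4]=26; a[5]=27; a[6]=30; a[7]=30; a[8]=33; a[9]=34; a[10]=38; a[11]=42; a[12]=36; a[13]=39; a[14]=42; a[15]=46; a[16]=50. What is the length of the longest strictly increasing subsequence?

13

Let dp[i] be the length of the longest such subsequence ending at index i:
i:      0  1  2  3  4  5  6  7  8  9 10 11 12 13 14 15 16
a[i]:  18 21 24 22 26 27 30 30 33 34 38 42 36 39 42 46 50
dp:     1  2  3  3  4  5  6  6  7  8  9 10  9 10 11 12 13
Maximum dp value is 13.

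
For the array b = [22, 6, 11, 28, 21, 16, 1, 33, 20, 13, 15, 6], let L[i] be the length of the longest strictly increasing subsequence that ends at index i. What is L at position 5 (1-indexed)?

3

dp[i] = 1 + max{dp[j] : j<i, b[j]<b[i]} (or 1 if no such j):
i:      1  2  3  4  5  6  7  8  9 10 11 12
b[i]:  22  6 11 28 21 16  1 33 20 13 15  6
dp:     1  1  2  3  3  3  1  4  4  3  4  2
At index 5 the value is 3.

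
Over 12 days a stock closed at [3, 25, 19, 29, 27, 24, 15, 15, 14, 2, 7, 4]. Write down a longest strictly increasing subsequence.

Patience tails give the LIS length; then backtrack through the dp parents:
3 → extends → [3]
25 → extends → [3, 25]
19 → replaces 25 → [3, 19]
29 → extends → [3, 19, 29]
27 → replaces 29 → [3, 19, 27]
24 → replaces 27 → [3, 19, 24]
15 → replaces 19 → [3, 15, 24]
15 → already a tail → [3, 15, 24]
14 → replaces 15 → [3, 14, 24]
2 → replaces 3 → [2, 14, 24]
7 → replaces 14 → [2, 7, 24]
4 → replaces 7 → [2, 4, 24]
Length 3; one witness is 3, 25, 29.

3, 25, 29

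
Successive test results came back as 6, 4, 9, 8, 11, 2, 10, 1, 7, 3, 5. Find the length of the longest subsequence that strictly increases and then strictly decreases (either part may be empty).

inc[i] = longest strictly increasing subsequence ending at i; dec[i] = longest strictly decreasing subsequence starting at i:
i:      1  2  3  4  5  6  7  8  9 10 11
a[i]:   6  4  9  8 11  2 10  1  7  3  5
inc:    1  1  2  2  3  1  3  1  2  2  3
dec:    4  3  4  3  4  2  3  1  2  1  1
Best peak at i=5 (value 11): inc=3, dec=4, length 3+4−1 = 6.

6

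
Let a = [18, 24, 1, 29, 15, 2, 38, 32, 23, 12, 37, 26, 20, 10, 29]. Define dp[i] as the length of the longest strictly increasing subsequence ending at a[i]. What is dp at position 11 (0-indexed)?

4

dp[i] = 1 + max{dp[j] : j<i, a[j]<a[i]} (or 1 if no such j):
i:      0  1  2  3  4  5  6  7  8  9 10 11 12 13 14
a[i]:  18 24  1 29 15  2 38 32 23 12 37 26 20 10 29
dp:     1  2  1  3  2  2  4  4  3  3  5  4  4  3  5
At index 11 the value is 4.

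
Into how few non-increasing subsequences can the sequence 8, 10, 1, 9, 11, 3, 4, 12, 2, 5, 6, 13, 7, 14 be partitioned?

Place each on the leftmost legal pile:
8 → new pile 1 (tops now [8])
10 → new pile 2 (tops now [8, 10])
1 → pile 1 (tops now [1, 10])
9 → pile 2 (tops now [1, 9])
11 → new pile 3 (tops now [1, 9, 11])
3 → pile 2 (tops now [1, 3, 11])
4 → pile 3 (tops now [1, 3, 4])
12 → new pile 4 (tops now [1, 3, 4, 12])
2 → pile 2 (tops now [1, 2, 4, 12])
5 → pile 4 (tops now [1, 2, 4, 5])
6 → new pile 5 (tops now [1, 2, 4, 5, 6])
13 → new pile 6 (tops now [1, 2, 4, 5, 6, 13])
7 → pile 6 (tops now [1, 2, 4, 5, 6, 7])
14 → new pile 7 (tops now [1, 2, 4, 5, 6, 7, 14])
Seven piles.

7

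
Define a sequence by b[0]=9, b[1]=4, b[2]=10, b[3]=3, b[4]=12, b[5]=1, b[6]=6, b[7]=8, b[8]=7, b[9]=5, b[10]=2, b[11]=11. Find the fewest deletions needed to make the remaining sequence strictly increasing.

Fewest deletions = n − (longest strictly increasing subsequence).
Patience tails:
9 → extends → [9]
4 → replaces 9 → [4]
10 → extends → [4, 10]
3 → replaces 4 → [3, 10]
12 → extends → [3, 10, 12]
1 → replaces 3 → [1, 10, 12]
6 → replaces 10 → [1, 6, 12]
8 → replaces 12 → [1, 6, 8]
7 → replaces 8 → [1, 6, 7]
5 → replaces 6 → [1, 5, 7]
2 → replaces 5 → [1, 2, 7]
11 → extends → [1, 2, 7, 11]
Longest strictly increasing subsequence has length 4, so deletions = 12 − 4 = 8.

8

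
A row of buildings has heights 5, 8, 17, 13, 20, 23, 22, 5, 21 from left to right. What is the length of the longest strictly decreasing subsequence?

3

Negate each value so 'decreasing' becomes 'increasing', then run patience tails on the negated sequence:
-5 → extends → [-5]
-8 → replaces -5 → [-8]
-17 → replaces -8 → [-17]
-13 → extends → [-17, -13]
-20 → replaces -17 → [-20, -13]
-23 → replaces -20 → [-23, -13]
-22 → replaces -13 → [-23, -22]
-5 → extends → [-23, -22, -5]
-21 → replaces -5 → [-23, -22, -21]
Three tails, so the longest strictly decreasing subsequence of the original has length 3.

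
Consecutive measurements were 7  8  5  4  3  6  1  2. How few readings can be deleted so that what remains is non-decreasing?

6

Fewest deletions = n − (longest non-decreasing subsequence).
Patience tails:
7 → extends → [7]
8 → extends → [7, 8]
5 → replaces 7 → [5, 8]
4 → replaces 5 → [4, 8]
3 → replaces 4 → [3, 8]
6 → replaces 8 → [3, 6]
1 → replaces 3 → [1, 6]
2 → replaces 6 → [1, 2]
Longest non-decreasing subsequence has length 2, so deletions = 8 − 2 = 6.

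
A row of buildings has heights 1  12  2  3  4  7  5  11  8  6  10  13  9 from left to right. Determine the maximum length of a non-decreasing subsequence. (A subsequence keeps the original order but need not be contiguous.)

Track the smallest tail for each achievable length (allowing ties):
1 → extends → [1]
12 → extends → [1, 12]
2 → replaces 12 → [1, 2]
3 → extends → [1, 2, 3]
4 → extends → [1, 2, 3, 4]
7 → extends → [1, 2, 3, 4, 7]
5 → replaces 7 → [1, 2, 3, 4, 5]
11 → extends → [1, 2, 3, 4, 5, 11]
8 → replaces 11 → [1, 2, 3, 4, 5, 8]
6 → replaces 8 → [1, 2, 3, 4, 5, 6]
10 → extends → [1, 2, 3, 4, 5, 6, 10]
13 → extends → [1, 2, 3, 4, 5, 6, 10, 13]
9 → replaces 10 → [1, 2, 3, 4, 5, 6, 9, 13]
Eight tails, so the longest non-decreasing subsequence has length 8 (e.g. 1, 2, 3, 4, 7, 8, 10, 13).

8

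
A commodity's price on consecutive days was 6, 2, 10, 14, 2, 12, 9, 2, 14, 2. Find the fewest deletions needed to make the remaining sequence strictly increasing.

6

Fewest deletions = n − (longest strictly increasing subsequence).
Patience tails:
6 → extends → [6]
2 → replaces 6 → [2]
10 → extends → [2, 10]
14 → extends → [2, 10, 14]
2 → already a tail → [2, 10, 14]
12 → replaces 14 → [2, 10, 12]
9 → replaces 10 → [2, 9, 12]
2 → already a tail → [2, 9, 12]
14 → extends → [2, 9, 12, 14]
2 → already a tail → [2, 9, 12, 14]
Longest strictly increasing subsequence has length 4, so deletions = 10 − 4 = 6.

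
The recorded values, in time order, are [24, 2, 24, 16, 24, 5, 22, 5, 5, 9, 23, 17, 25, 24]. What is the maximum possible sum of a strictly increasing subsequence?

Let S[i] be the best sum of a strictly increasing subsequence ending at i:
i:      1  2  3  4  5  6  7  8  9 10 11 12 13 14
a[i]:  24  2 24 16 24  5 22  5  5  9 23 17 25 24
S:     24  2 26 18 42  7 40  7  7 16 63 35 88 87
Maximum is 88 (e.g. 2 + 16 + 22 + 23 + 25).

88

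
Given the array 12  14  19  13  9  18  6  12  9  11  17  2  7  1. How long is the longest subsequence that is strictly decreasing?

Negate each value so 'decreasing' becomes 'increasing', then run patience tails on the negated sequence:
-12 → extends → [-12]
-14 → replaces -12 → [-14]
-19 → replaces -14 → [-19]
-13 → extends → [-19, -13]
-9 → extends → [-19, -13, -9]
-18 → replaces -13 → [-19, -18, -9]
-6 → extends → [-19, -18, -9, -6]
-12 → replaces -9 → [-19, -18, -12, -6]
-9 → replaces -6 → [-19, -18, -12, -9]
-11 → replaces -9 → [-19, -18, -12, -11]
-17 → replaces -12 → [-19, -18, -17, -11]
-2 → extends → [-19, -18, -17, -11, -2]
-7 → replaces -2 → [-19, -18, -17, -11, -7]
-1 → extends → [-19, -18, -17, -11, -7, -1]
Six tails, so the longest strictly decreasing subsequence of the original has length 6.

6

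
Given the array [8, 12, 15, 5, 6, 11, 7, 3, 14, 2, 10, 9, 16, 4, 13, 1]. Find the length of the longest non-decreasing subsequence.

Let dp[i] be the length of the longest such subsequence ending at index i:
i:      1  2  3  4  5  6  7  8  9 10 11 12 13 14 15 16
a[i]:   8 12 15  5  6 11  7  3 14  2 10  9 16  4 13  1
dp:     1  2  3  1  2  3  3  1  4  1  4  4  5  2  5  1
Maximum dp value is 5.

5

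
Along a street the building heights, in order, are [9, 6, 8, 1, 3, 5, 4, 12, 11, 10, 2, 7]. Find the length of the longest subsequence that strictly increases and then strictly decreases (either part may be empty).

7

inc[i] = longest strictly increasing subsequence ending at i; dec[i] = longest strictly decreasing subsequence starting at i:
i:      1  2  3  4  5  6  7  8  9 10 11 12
a[i]:   9  6  8  1  3  5  4 12 11 10  2  7
inc:    1  1  2  1  2  3  3  4  4  4  2  4
dec:    5  4  4  1  2  3  2  4  3  2  1  1
Best peak at i=8 (value 12): inc=4, dec=4, length 4+4−1 = 7.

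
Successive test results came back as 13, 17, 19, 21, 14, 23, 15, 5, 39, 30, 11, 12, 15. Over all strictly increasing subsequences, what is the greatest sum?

Let S[i] be the best sum of a strictly increasing subsequence ending at i:
i:       1   2   3   4   5   6   7   8   9  10  11  12  13
a[i]:   13  17  19  21  14  23  15   5  39  30  11  12  15
S:      13  30  49  70  27  93  42   5 132 123  16  28  43
Maximum is 132 (e.g. 13 + 17 + 19 + 21 + 23 + 39).

132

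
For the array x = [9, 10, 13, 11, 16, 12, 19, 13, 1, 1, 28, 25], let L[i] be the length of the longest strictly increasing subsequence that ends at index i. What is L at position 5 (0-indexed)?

4

dp[i] = 1 + max{dp[j] : j<i, x[j]<x[i]} (or 1 if no such j):
i:      0  1  2  3  4  5  6  7  8  9 10 11
x[i]:   9 10 13 11 16 12 19 13  1  1 28 25
dp:     1  2  3  3  4  4  5  5  1  1  6  6
At index 5 the value is 4.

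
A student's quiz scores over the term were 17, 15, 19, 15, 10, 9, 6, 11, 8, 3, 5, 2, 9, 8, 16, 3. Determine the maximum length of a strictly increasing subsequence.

4

Track the smallest tail for each achievable length (strict):
17 → extends → [17]
15 → replaces 17 → [15]
19 → extends → [15, 19]
15 → already a tail → [15, 19]
10 → replaces 15 → [10, 19]
9 → replaces 10 → [9, 19]
6 → replaces 9 → [6, 19]
11 → replaces 19 → [6, 11]
8 → replaces 11 → [6, 8]
3 → replaces 6 → [3, 8]
5 → replaces 8 → [3, 5]
2 → replaces 3 → [2, 5]
9 → extends → [2, 5, 9]
8 → replaces 9 → [2, 5, 8]
16 → extends → [2, 5, 8, 16]
3 → replaces 5 → [2, 3, 8, 16]
Four tails, so the longest strictly increasing subsequence has length 4 (e.g. 6, 8, 9, 16).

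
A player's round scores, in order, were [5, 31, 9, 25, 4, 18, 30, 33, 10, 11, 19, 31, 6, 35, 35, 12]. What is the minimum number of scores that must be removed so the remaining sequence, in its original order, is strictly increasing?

9

Fewest deletions = n − (longest strictly increasing subsequence).
Patience tails:
5 → extends → [5]
31 → extends → [5, 31]
9 → replaces 31 → [5, 9]
25 → extends → [5, 9, 25]
4 → replaces 5 → [4, 9, 25]
18 → replaces 25 → [4, 9, 18]
30 → extends → [4, 9, 18, 30]
33 → extends → [4, 9, 18, 30, 33]
10 → replaces 18 → [4, 9, 10, 30, 33]
11 → replaces 30 → [4, 9, 10, 11, 33]
19 → replaces 33 → [4, 9, 10, 11, 19]
31 → extends → [4, 9, 10, 11, 19, 31]
6 → replaces 9 → [4, 6, 10, 11, 19, 31]
35 → extends → [4, 6, 10, 11, 19, 31, 35]
35 → already a tail → [4, 6, 10, 11, 19, 31, 35]
12 → replaces 19 → [4, 6, 10, 11, 12, 31, 35]
Longest strictly increasing subsequence has length 7, so deletions = 16 − 7 = 9.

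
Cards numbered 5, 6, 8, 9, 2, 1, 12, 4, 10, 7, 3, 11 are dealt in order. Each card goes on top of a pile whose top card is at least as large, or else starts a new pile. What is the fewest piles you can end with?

6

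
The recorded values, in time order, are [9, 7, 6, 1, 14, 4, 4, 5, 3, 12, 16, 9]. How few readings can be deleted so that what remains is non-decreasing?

6

Fewest deletions = n − (longest non-decreasing subsequence).
Patience tails:
9 → extends → [9]
7 → replaces 9 → [7]
6 → replaces 7 → [6]
1 → replaces 6 → [1]
14 → extends → [1, 14]
4 → replaces 14 → [1, 4]
4 → extends → [1, 4, 4]
5 → extends → [1, 4, 4, 5]
3 → replaces 4 → [1, 3, 4, 5]
12 → extends → [1, 3, 4, 5, 12]
16 → extends → [1, 3, 4, 5, 12, 16]
9 → replaces 12 → [1, 3, 4, 5, 9, 16]
Longest non-decreasing subsequence has length 6, so deletions = 12 − 6 = 6.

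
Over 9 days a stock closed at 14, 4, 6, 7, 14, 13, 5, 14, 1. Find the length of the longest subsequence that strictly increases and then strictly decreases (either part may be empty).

inc[i] = longest strictly increasing subsequence ending at i; dec[i] = longest strictly decreasing subsequence starting at i:
i:      1  2  3  4  5  6  7  8  9
a[i]:  14  4  6  7 14 13  5 14  1
inc:    1  1  2  3  4  4  2  5  1
dec:    4  2  3  3  4  3  2  2  1
Best peak at i=5 (value 14): inc=4, dec=4, length 4+4−1 = 7.

7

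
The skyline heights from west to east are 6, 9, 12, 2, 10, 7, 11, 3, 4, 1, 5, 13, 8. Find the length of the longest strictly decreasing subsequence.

5

Let dp[i] be the longest strictly decreasing subsequence ending at i:
i:      1  2  3  4  5  6  7  8  9 10 11 12 13
a[i]:   6  9 12  2 10  7 11  3  4  1  5 13  8
dp:     1  1  1  2  2  3  2  4  4  5  4  1  3
Maximum is 5.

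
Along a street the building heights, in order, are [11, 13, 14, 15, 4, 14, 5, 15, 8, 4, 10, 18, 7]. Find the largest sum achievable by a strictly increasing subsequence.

71

Let S[i] be the best sum of a strictly increasing subsequence ending at i:
i:      1  2  3  4  5  6  7  8  9 10 11 12 13
a[i]:  11 13 14 15  4 14  5 15  8  4 10 18  7
S:     11 24 38 53  4 38  9 53 17  4 27 71 16
Maximum is 71 (e.g. 11 + 13 + 14 + 15 + 18).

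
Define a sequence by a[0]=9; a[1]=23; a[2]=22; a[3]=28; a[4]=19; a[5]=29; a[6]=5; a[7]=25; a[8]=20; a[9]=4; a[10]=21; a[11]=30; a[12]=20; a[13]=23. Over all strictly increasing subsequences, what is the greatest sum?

119

Let S[i] be the best sum of a strictly increasing subsequence ending at i:
i:       0   1   2   3   4   5   6   7   8   9  10  11  12  13
a[i]:    9  23  22  28  19  29   5  25  20   4  21  30  20  23
S:       9  32  31  60  28  89   5  57  48   4  69 119  48  92
Maximum is 119 (e.g. 9 + 23 + 28 + 29 + 30).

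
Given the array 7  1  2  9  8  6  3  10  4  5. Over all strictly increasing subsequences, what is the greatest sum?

26

Let S[i] be the best sum of a strictly increasing subsequence ending at i:
i:      1  2  3  4  5  6  7  8  9 10
a[i]:   7  1  2  9  8  6  3 10  4  5
S:      7  1  3 16 15  9  6 26 10 15
Maximum is 26 (e.g. 7 + 9 + 10).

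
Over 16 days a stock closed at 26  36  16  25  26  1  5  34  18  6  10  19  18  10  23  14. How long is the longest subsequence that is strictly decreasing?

5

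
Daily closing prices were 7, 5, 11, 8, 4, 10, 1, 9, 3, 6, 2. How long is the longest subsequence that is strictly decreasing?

Let dp[i] be the longest strictly decreasing subsequence ending at i:
i:      1  2  3  4  5  6  7  8  9 10 11
a[i]:   7  5 11  8  4 10  1  9  3  6  2
dp:     1  2  1  2  3  2  4  3  4  4  5
Maximum is 5.

5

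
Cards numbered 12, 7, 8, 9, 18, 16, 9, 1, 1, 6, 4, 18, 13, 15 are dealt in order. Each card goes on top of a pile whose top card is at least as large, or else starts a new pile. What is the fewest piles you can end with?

The minimum number of non-increasing subsequences covering a sequence equals the length of its longest strictly increasing subsequence.
LIS length is 5 (e.g. 7, 8, 9, 16, 18), so 5 piles are needed.

5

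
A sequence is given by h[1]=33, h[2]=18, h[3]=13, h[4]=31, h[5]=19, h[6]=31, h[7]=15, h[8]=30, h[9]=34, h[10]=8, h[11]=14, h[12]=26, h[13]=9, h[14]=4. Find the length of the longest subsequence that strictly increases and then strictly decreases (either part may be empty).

7

inc[i] = longest strictly increasing subsequence ending at i; dec[i] = longest strictly decreasing subsequence starting at i:
i:      1  2  3  4  5  6  7  8  9 10 11 12 13 14
h[i]:  33 18 13 31 19 31 15 30 34  8 14 26  9  4
inc:    1  1  1  2  2  3  2  3  4  1  2  3  2  1
dec:    7  5  3  6  5  5  4  4  4  2  3  3  2  1
Best peak at i=1 (value 33): inc=1, dec=7, length 1+7−1 = 7.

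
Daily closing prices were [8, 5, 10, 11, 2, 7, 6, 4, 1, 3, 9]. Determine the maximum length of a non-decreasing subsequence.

Track the smallest tail for each achievable length (allowing ties):
8 → extends → [8]
5 → replaces 8 → [5]
10 → extends → [5, 10]
11 → extends → [5, 10, 11]
2 → replaces 5 → [2, 10, 11]
7 → replaces 10 → [2, 7, 11]
6 → replaces 7 → [2, 6, 11]
4 → replaces 6 → [2, 4, 11]
1 → replaces 2 → [1, 4, 11]
3 → replaces 4 → [1, 3, 11]
9 → replaces 11 → [1, 3, 9]
Three tails, so the longest non-decreasing subsequence has length 3 (e.g. 8, 10, 11).

3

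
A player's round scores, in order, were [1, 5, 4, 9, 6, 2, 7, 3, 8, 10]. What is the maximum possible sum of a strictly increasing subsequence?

Let S[i] be the best sum of a strictly increasing subsequence ending at i:
i:      1  2  3  4  5  6  7  8  9 10
a[i]:   1  5  4  9  6  2  7  3  8 10
S:      1  6  5 15 12  3 19  6 27 37
Maximum is 37 (e.g. 1 + 5 + 6 + 7 + 8 + 10).

37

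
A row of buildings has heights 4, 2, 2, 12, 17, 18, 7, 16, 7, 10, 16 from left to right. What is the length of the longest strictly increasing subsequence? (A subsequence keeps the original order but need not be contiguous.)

4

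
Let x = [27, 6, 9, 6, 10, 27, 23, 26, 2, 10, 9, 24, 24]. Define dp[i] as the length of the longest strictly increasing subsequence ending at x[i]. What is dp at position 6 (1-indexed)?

4

dp[i] = 1 + max{dp[j] : j<i, x[j]<x[i]} (or 1 if no such j):
i:      1  2  3  4  5  6  7  8  9 10 11 12 13
x[i]:  27  6  9  6 10 27 23 26  2 10  9 24 24
dp:     1  1  2  1  3  4  4  5  1  3  2  5  5
At index 6 the value is 4.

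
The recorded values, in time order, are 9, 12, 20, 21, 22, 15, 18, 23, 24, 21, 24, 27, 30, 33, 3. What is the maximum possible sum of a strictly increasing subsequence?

221

Let S[i] be the best sum of a strictly increasing subsequence ending at i:
i:       1   2   3   4   5   6   7   8   9  10  11  12  13  14  15
a[i]:    9  12  20  21  22  15  18  23  24  21  24  27  30  33   3
S:       9  21  41  62  84  36  54 107 131  75 131 158 188 221   3
Maximum is 221 (e.g. 9 + 12 + 20 + 21 + 22 + 23 + 24 + 27 + 30 + 33).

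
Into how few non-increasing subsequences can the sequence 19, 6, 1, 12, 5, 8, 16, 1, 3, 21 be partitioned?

Place each on the leftmost legal pile:
19 → new pile 1 (tops now [19])
6 → pile 1 (tops now [6])
1 → pile 1 (tops now [1])
12 → new pile 2 (tops now [1, 12])
5 → pile 2 (tops now [1, 5])
8 → new pile 3 (tops now [1, 5, 8])
16 → new pile 4 (tops now [1, 5, 8, 16])
1 → pile 1 (tops now [1, 5, 8, 16])
3 → pile 2 (tops now [1, 3, 8, 16])
21 → new pile 5 (tops now [1, 3, 8, 16, 21])
Five piles.

5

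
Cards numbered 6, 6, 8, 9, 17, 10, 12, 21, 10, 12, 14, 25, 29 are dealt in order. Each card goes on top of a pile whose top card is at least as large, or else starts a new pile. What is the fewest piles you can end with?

8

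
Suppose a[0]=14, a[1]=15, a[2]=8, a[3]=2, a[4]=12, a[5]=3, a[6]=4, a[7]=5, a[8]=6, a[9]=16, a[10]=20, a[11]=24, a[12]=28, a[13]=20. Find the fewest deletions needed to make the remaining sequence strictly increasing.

5

Fewest deletions = n − (longest strictly increasing subsequence).
Patience tails:
14 → extends → [14]
15 → extends → [14, 15]
8 → replaces 14 → [8, 15]
2 → replaces 8 → [2, 15]
12 → replaces 15 → [2, 12]
3 → replaces 12 → [2, 3]
4 → extends → [2, 3, 4]
5 → extends → [2, 3, 4, 5]
6 → extends → [2, 3, 4, 5, 6]
16 → extends → [2, 3, 4, 5, 6, 16]
20 → extends → [2, 3, 4, 5, 6, 16, 20]
24 → extends → [2, 3, 4, 5, 6, 16, 20, 24]
28 → extends → [2, 3, 4, 5, 6, 16, 20, 24, 28]
20 → already a tail → [2, 3, 4, 5, 6, 16, 20, 24, 28]
Longest strictly increasing subsequence has length 9, so deletions = 14 − 9 = 5.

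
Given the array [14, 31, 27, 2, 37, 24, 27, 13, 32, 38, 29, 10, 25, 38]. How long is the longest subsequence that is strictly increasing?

Let dp[i] be the length of the longest such subsequence ending at index i:
i:      1  2  3  4  5  6  7  8  9 10 11 12 13 14
a[i]:  14 31 27  2 37 24 27 13 32 38 29 10 25 38
dp:     1  2  2  1  3  2  3  2  4  5  4  2  3  5
Maximum dp value is 5.

5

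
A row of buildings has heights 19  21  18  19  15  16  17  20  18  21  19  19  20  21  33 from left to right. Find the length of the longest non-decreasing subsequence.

9

Track the smallest tail for each achievable length (allowing ties):
19 → extends → [19]
21 → extends → [19, 21]
18 → replaces 19 → [18, 21]
19 → replaces 21 → [18, 19]
15 → replaces 18 → [15, 19]
16 → replaces 19 → [15, 16]
17 → extends → [15, 16, 17]
20 → extends → [15, 16, 17, 20]
18 → replaces 20 → [15, 16, 17, 18]
21 → extends → [15, 16, 17, 18, 21]
19 → replaces 21 → [15, 16, 17, 18, 19]
19 → extends → [15, 16, 17, 18, 19, 19]
20 → extends → [15, 16, 17, 18, 19, 19, 20]
21 → extends → [15, 16, 17, 18, 19, 19, 20, 21]
33 → extends → [15, 16, 17, 18, 19, 19, 20, 21, 33]
Nine tails, so the longest non-decreasing subsequence has length 9 (e.g. 15, 16, 17, 18, 19, 19, 20, 21, 33).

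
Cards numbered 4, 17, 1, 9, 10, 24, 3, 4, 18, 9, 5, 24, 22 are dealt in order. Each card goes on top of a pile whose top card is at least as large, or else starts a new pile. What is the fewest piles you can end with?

The minimum number of non-increasing subsequences covering a sequence equals the length of its longest strictly increasing subsequence.
LIS length is 5 (e.g. 4, 9, 10, 18, 24), so 5 piles are needed.

5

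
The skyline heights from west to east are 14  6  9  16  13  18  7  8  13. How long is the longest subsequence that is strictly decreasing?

3

Negate each value so 'decreasing' becomes 'increasing', then run patience tails on the negated sequence:
-14 → extends → [-14]
-6 → extends → [-14, -6]
-9 → replaces -6 → [-14, -9]
-16 → replaces -14 → [-16, -9]
-13 → replaces -9 → [-16, -13]
-18 → replaces -16 → [-18, -13]
-7 → extends → [-18, -13, -7]
-8 → replaces -7 → [-18, -13, -8]
-13 → already a tail → [-18, -13, -8]
Three tails, so the longest strictly decreasing subsequence of the original has length 3.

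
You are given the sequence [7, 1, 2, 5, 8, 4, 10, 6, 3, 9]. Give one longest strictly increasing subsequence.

1, 2, 5, 8, 10

Patience tails give the LIS length; then backtrack through the dp parents:
7 → extends → [7]
1 → replaces 7 → [1]
2 → extends → [1, 2]
5 → extends → [1, 2, 5]
8 → extends → [1, 2, 5, 8]
4 → replaces 5 → [1, 2, 4, 8]
10 → extends → [1, 2, 4, 8, 10]
6 → replaces 8 → [1, 2, 4, 6, 10]
3 → replaces 4 → [1, 2, 3, 6, 10]
9 → replaces 10 → [1, 2, 3, 6, 9]
Length 5; one witness is 1, 2, 5, 8, 10.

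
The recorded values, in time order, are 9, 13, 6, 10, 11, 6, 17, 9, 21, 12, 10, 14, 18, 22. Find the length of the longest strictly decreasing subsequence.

3

Let dp[i] be the longest strictly decreasing subsequence ending at i:
i:      1  2  3  4  5  6  7  8  9 10 11 12 13 14
a[i]:   9 13  6 10 11  6 17  9 21 12 10 14 18 22
dp:     1  1  2  2  2  3  1  3  1  2  3  2  2  1
Maximum is 3.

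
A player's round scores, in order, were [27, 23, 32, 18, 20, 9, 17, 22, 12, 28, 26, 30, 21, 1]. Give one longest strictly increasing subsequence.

Patience tails give the LIS length; then backtrack through the dp parents:
27 → extends → [27]
23 → replaces 27 → [23]
32 → extends → [23, 32]
18 → replaces 23 → [18, 32]
20 → replaces 32 → [18, 20]
9 → replaces 18 → [9, 20]
17 → replaces 20 → [9, 17]
22 → extends → [9, 17, 22]
12 → replaces 17 → [9, 12, 22]
28 → extends → [9, 12, 22, 28]
26 → replaces 28 → [9, 12, 22, 26]
30 → extends → [9, 12, 22, 26, 30]
21 → replaces 22 → [9, 12, 21, 26, 30]
1 → replaces 9 → [1, 12, 21, 26, 30]
Length 5; one witness is 18, 20, 22, 28, 30.

18, 20, 22, 28, 30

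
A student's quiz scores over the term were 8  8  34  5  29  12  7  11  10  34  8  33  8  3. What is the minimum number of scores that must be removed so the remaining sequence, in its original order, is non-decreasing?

10

Fewest deletions = n − (longest non-decreasing subsequence).
Patience tails:
8 → extends → [8]
8 → extends → [8, 8]
34 → extends → [8, 8, 34]
5 → replaces 8 → [5, 8, 34]
29 → replaces 34 → [5, 8, 29]
12 → replaces 29 → [5, 8, 12]
7 → replaces 8 → [5, 7, 12]
11 → replaces 12 → [5, 7, 11]
10 → replaces 11 → [5, 7, 10]
34 → extends → [5, 7, 10, 34]
8 → replaces 10 → [5, 7, 8, 34]
33 → replaces 34 → [5, 7, 8, 33]
8 → replaces 33 → [5, 7, 8, 8]
3 → replaces 5 → [3, 7, 8, 8]
Longest non-decreasing subsequence has length 4, so deletions = 14 − 4 = 10.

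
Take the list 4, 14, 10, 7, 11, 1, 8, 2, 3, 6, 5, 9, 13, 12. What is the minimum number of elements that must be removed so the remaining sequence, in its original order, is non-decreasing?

Fewest deletions = n − (longest non-decreasing subsequence).
Patience tails:
4 → extends → [4]
14 → extends → [4, 14]
10 → replaces 14 → [4, 10]
7 → replaces 10 → [4, 7]
11 → extends → [4, 7, 11]
1 → replaces 4 → [1, 7, 11]
8 → replaces 11 → [1, 7, 8]
2 → replaces 7 → [1, 2, 8]
3 → replaces 8 → [1, 2, 3]
6 → extends → [1, 2, 3, 6]
5 → replaces 6 → [1, 2, 3, 5]
9 → extends → [1, 2, 3, 5, 9]
13 → extends → [1, 2, 3, 5, 9, 13]
12 → replaces 13 → [1, 2, 3, 5, 9, 12]
Longest non-decreasing subsequence has length 6, so deletions = 14 − 6 = 8.

8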